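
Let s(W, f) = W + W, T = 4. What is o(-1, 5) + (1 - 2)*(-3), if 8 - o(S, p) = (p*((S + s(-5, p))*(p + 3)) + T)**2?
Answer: -190085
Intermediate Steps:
s(W, f) = 2*W
o(S, p) = 8 - (4 + p*(-10 + S)*(3 + p))**2 (o(S, p) = 8 - (p*((S + 2*(-5))*(p + 3)) + 4)**2 = 8 - (p*((S - 10)*(3 + p)) + 4)**2 = 8 - (p*((-10 + S)*(3 + p)) + 4)**2 = 8 - (p*(-10 + S)*(3 + p) + 4)**2 = 8 - (4 + p*(-10 + S)*(3 + p))**2)
o(-1, 5) + (1 - 2)*(-3) = (8 - (4 - 30*5 - 10*5**2 - 1*5**2 + 3*(-1)*5)**2) + (1 - 2)*(-3) = (8 - (4 - 150 - 10*25 - 1*25 - 15)**2) - 1*(-3) = (8 - (4 - 150 - 250 - 25 - 15)**2) + 3 = (8 - 1*(-436)**2) + 3 = (8 - 1*190096) + 3 = (8 - 190096) + 3 = -190088 + 3 = -190085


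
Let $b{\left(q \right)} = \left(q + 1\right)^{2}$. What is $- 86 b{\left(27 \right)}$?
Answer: $-67424$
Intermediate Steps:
$b{\left(q \right)} = \left(1 + q\right)^{2}$
$- 86 b{\left(27 \right)} = - 86 \left(1 + 27\right)^{2} = - 86 \cdot 28^{2} = \left(-86\right) 784 = -67424$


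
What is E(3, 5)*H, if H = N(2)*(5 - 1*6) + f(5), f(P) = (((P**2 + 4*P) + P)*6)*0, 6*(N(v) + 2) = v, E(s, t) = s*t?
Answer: 25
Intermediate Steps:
N(v) = -2 + v/6
f(P) = 0 (f(P) = ((P**2 + 5*P)*6)*0 = (6*P**2 + 30*P)*0 = 0)
H = 5/3 (H = (-2 + (1/6)*2)*(5 - 1*6) + 0 = (-2 + 1/3)*(5 - 6) + 0 = -5/3*(-1) + 0 = 5/3 + 0 = 5/3 ≈ 1.6667)
E(3, 5)*H = (3*5)*(5/3) = 15*(5/3) = 25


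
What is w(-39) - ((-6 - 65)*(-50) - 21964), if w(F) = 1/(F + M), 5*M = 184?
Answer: 202549/11 ≈ 18414.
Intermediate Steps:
M = 184/5 (M = (⅕)*184 = 184/5 ≈ 36.800)
w(F) = 1/(184/5 + F) (w(F) = 1/(F + 184/5) = 1/(184/5 + F))
w(-39) - ((-6 - 65)*(-50) - 21964) = 5/(184 + 5*(-39)) - ((-6 - 65)*(-50) - 21964) = 5/(184 - 195) - (-71*(-50) - 21964) = 5/(-11) - (3550 - 21964) = 5*(-1/11) - 1*(-18414) = -5/11 + 18414 = 202549/11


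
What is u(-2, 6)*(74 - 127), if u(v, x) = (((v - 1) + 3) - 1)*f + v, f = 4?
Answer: 318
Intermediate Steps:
u(v, x) = 4 + 5*v (u(v, x) = (((v - 1) + 3) - 1)*4 + v = (((-1 + v) + 3) - 1)*4 + v = ((2 + v) - 1)*4 + v = (1 + v)*4 + v = (4 + 4*v) + v = 4 + 5*v)
u(-2, 6)*(74 - 127) = (4 + 5*(-2))*(74 - 127) = (4 - 10)*(-53) = -6*(-53) = 318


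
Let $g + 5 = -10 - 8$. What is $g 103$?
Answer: $-2369$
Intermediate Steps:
$g = -23$ ($g = -5 - 18 = -23$)
$g 103 = \left(-23\right) 103 = -2369$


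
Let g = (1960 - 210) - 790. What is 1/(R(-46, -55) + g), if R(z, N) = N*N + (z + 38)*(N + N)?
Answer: 1/4865 ≈ 0.00020555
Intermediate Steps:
R(z, N) = N² + 2*N*(38 + z) (R(z, N) = N² + (38 + z)*(2*N) = N² + 2*N*(38 + z))
g = 960 (g = 1750 - 790 = 960)
1/(R(-46, -55) + g) = 1/(-55*(76 - 55 + 2*(-46)) + 960) = 1/(-55*(76 - 55 - 92) + 960) = 1/(-55*(-71) + 960) = 1/(3905 + 960) = 1/4865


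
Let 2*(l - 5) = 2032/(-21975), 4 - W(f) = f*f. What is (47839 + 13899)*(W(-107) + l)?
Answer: -15520625497808/21975 ≈ -7.0629e+8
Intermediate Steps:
W(f) = 4 - f² (W(f) = 4 - f*f = 4 - f²)
l = 108859/21975 (l = 5 + (2032/(-21975))/2 = 5 + (2032*(-1/21975))/2 = 5 + (½)*(-2032/21975) = 5 - 1016/21975 = 108859/21975 ≈ 4.9538)
(47839 + 13899)*(W(-107) + l) = (47839 + 13899)*((4 - 1*(-107)²) + 108859/21975) = 61738*((4 - 1*11449) + 108859/21975) = 61738*((4 - 11449) + 108859/21975) = 61738*(-11445 + 108859/21975) = 61738*(-251395016/21975) = -15520625497808/21975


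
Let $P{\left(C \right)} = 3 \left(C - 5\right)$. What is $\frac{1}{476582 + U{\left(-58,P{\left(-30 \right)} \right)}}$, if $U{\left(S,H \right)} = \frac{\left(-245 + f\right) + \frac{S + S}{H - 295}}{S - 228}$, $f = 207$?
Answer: $\frac{28600}{13630248971} \approx 2.0983 \cdot 10^{-6}$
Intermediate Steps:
$P{\left(C \right)} = -15 + 3 C$ ($P{\left(C \right)} = 3 \left(-5 + C\right) = -15 + 3 C$)
$U{\left(S,H \right)} = \frac{-38 + \frac{2 S}{-295 + H}}{-228 + S}$ ($U{\left(S,H \right)} = \frac{\left(-245 + 207\right) + \frac{S + S}{H - 295}}{S - 228} = \frac{-38 + \frac{2 S}{-295 + H}}{-228 + S}$)
$\frac{1}{476582 + U{\left(-58,P{\left(-30 \right)} \right)}} = \frac{1}{476582 + \frac{2 \left(5605 - 58 - 19 \left(-15 + 3 \left(-30\right)\right)\right)}{67260 - -17110 - 228 \left(-15 + 3 \left(-30\right)\right) + \left(-15 + 3 \left(-30\right)\right) \left(-58\right)}} = \frac{1}{476582 + \frac{2 \left(5605 - 58 - 19 \left(-15 - 90\right)\right)}{67260 + 17110 - 228 \left(-15 - 90\right) + \left(-15 - 90\right) \left(-58\right)}} = \frac{1}{476582 + \frac{2 \left(5605 - 58 - -1995\right)}{67260 + 17110 - -23940 - -6090}} = \frac{1}{476582 + \frac{2 \left(5605 - 58 + 1995\right)}{67260 + 17110 + 23940 + 6090}} = \frac{1}{476582 + 2 \cdot \frac{1}{114400} \cdot 7542} = \frac{1}{476582 + \frac{3771}{28600}} = \frac{1}{\frac{13630248971}{28600}} = \frac{28600}{13630248971}$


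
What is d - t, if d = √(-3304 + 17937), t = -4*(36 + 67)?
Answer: 412 + √14633 ≈ 532.97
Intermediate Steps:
t = -412 (t = -4*103 = -412)
d = √14633 ≈ 120.97
d - t = √14633 - 1*(-412) = √14633 + 412 = 412 + √14633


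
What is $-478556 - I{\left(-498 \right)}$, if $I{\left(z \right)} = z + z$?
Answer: $-477560$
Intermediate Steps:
$I{\left(z \right)} = 2 z$
$-478556 - I{\left(-498 \right)} = -478556 - 2 \left(-498\right) = -478556 - -996 = -478556 + 996 = -477560$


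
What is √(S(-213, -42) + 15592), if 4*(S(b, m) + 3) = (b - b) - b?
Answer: √62569/2 ≈ 125.07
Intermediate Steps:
S(b, m) = -3 - b/4 (S(b, m) = -3 + ((b - b) - b)/4 = -3 + (0 - b)/4 = -3 + (-b)/4 = -3 - b/4)
√(S(-213, -42) + 15592) = √((-3 - ¼*(-213)) + 15592) = √((-3 + 213/4) + 15592) = √(201/4 + 15592) = √(62569/4) = √62569/2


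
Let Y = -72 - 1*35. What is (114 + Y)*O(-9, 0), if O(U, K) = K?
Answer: 0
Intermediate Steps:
Y = -107 (Y = -72 - 35 = -107)
(114 + Y)*O(-9, 0) = (114 - 107)*0 = 7*0 = 0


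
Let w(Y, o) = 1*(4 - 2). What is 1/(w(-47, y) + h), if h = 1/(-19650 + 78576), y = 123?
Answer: 58926/117853 ≈ 0.50000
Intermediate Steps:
w(Y, o) = 2 (w(Y, o) = 1*2 = 2)
h = 1/58926 ≈ 1.6970e-5
1/(w(-47, y) + h) = 1/(2 + 1/58926) = 1/(117853/58926) = 58926/117853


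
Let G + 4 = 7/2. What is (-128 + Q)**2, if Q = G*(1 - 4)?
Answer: 64009/4 ≈ 16002.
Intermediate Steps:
G = -1/2 (G = -4 + 7/2 = -1/2 ≈ -0.50000)
Q = 3/2 (Q = -(1 - 4)/2 = -1/2*(-3) = 3/2 ≈ 1.5000)
(-128 + Q)**2 = (-128 + 3/2)**2 = (-253/2)**2 = 64009/4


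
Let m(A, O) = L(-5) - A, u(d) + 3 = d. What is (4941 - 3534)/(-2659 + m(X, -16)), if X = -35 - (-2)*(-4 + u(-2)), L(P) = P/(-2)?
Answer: -2814/5207 ≈ -0.54043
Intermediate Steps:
u(d) = -3 + d
L(P) = -P/2 (L(P) = P*(-1/2) = -P/2)
X = -53 (X = -35 - (-2)*(-4 + (-3 - 2)) = -35 - (-2)*(-4 - 5) = -35 - (-2)*(-9) = -35 - 1*18 = -35 - 18 = -53)
m(A, O) = 5/2 - A (m(A, O) = -1/2*(-5) - A = 5/2 - A)
(4941 - 3534)/(-2659 + m(X, -16)) = (4941 - 3534)/(-2659 + (5/2 - 1*(-53))) = 1407/(-2659 + (5/2 + 53)) = 1407/(-2659 + 111/2) = 1407/(-5207/2) = 1407*(-2/5207) = -2814/5207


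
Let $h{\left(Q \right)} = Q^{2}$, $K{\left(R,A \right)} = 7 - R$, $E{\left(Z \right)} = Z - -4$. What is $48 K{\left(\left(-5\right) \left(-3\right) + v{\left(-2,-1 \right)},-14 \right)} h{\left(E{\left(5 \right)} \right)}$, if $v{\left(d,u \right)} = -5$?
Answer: $-11664$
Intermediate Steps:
$E{\left(Z \right)} = 4 + Z$ ($E{\left(Z \right)} = Z + 4 = 4 + Z$)
$48 K{\left(\left(-5\right) \left(-3\right) + v{\left(-2,-1 \right)},-14 \right)} h{\left(E{\left(5 \right)} \right)} = 48 \left(7 - \left(\left(-5\right) \left(-3\right) - 5\right)\right) \left(4 + 5\right)^{2} = 48 \left(7 - \left(15 - 5\right)\right) 9^{2} = 48 \left(7 - 10\right) 81 = 48 \left(-3\right) 81 = \left(-144\right) 81 = -11664$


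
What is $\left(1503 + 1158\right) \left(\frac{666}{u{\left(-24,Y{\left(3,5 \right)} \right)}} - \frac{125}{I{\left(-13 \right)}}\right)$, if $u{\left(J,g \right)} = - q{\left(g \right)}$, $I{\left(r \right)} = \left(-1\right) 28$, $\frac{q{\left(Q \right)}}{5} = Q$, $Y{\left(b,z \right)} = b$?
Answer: $- \frac{14877651}{140} \approx -1.0627 \cdot 10^{5}$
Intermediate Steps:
$q{\left(Q \right)} = 5 Q$
$I{\left(r \right)} = -28$
$u{\left(J,g \right)} = - 5 g$
$\left(1503 + 1158\right) \left(\frac{666}{u{\left(-24,Y{\left(3,5 \right)} \right)}} - \frac{125}{I{\left(-13 \right)}}\right) = \left(1503 + 1158\right) \left(\frac{666}{\left(-5\right) 3} - \frac{125}{-28}\right) = 2661 \left(\frac{666}{-15} - - \frac{125}{28}\right) = 2661 \left(666 \left(- \frac{1}{15}\right) + \frac{125}{28}\right) = 2661 \left(- \frac{222}{5} + \frac{125}{28}\right) = 2661 \left(- \frac{5591}{140}\right) = - \frac{14877651}{140}$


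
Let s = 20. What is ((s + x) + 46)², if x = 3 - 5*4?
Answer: 2401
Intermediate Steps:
x = -17 (x = 3 - 20 = -17)
((s + x) + 46)² = ((20 - 17) + 46)² = (3 + 46)² = 49² = 2401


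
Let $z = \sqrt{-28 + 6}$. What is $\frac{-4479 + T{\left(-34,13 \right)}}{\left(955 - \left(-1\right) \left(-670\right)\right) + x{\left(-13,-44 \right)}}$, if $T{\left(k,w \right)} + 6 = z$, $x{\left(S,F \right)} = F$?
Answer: $- \frac{4485}{241} + \frac{i \sqrt{22}}{241} \approx -18.61 + 0.019462 i$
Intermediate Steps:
$z = i \sqrt{22}$ ($z = \sqrt{-22} = i \sqrt{22} \approx 4.6904 i$)
$T{\left(k,w \right)} = -6 + i \sqrt{22}$
$\frac{-4479 + T{\left(-34,13 \right)}}{\left(955 - \left(-1\right) \left(-670\right)\right) + x{\left(-13,-44 \right)}} = \frac{-4479 - \left(6 - i \sqrt{22}\right)}{\left(955 - \left(-1\right) \left(-670\right)\right) - 44} = \frac{-4485 + i \sqrt{22}}{\left(955 - 670\right) - 44} = \frac{-4485 + i \sqrt{22}}{285 - 44} = \frac{-4485 + i \sqrt{22}}{241} = \left(-4485 + i \sqrt{22}\right) \frac{1}{241} = - \frac{4485}{241} + \frac{i \sqrt{22}}{241}$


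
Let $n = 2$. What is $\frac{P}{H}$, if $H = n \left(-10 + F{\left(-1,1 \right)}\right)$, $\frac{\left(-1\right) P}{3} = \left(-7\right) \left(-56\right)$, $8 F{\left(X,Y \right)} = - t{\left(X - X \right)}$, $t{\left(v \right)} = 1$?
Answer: $\frac{1568}{27} \approx 58.074$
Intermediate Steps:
$F{\left(X,Y \right)} = - \frac{1}{8}$ ($F{\left(X,Y \right)} = \frac{\left(-1\right) 1}{8} = \frac{1}{8} \left(-1\right) = - \frac{1}{8}$)
$P = -1176$ ($P = - 3 \left(\left(-7\right) \left(-56\right)\right) = \left(-3\right) 392 = -1176$)
$H = - \frac{81}{4}$ ($H = 2 \left(-10 - \frac{1}{8}\right) = 2 \left(- \frac{81}{8}\right) = - \frac{81}{4} \approx -20.25$)
$\frac{P}{H} = - \frac{1176}{- \frac{81}{4}} = \left(-1176\right) \left(- \frac{4}{81}\right) = \frac{1568}{27}$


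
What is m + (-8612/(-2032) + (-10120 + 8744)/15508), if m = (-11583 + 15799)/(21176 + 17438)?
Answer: 161936826431/38025445412 ≈ 4.2586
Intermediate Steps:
m = 2108/19307 (m = 4216/38614 = 4216*(1/38614) = 2108/19307 ≈ 0.10918)
m + (-8612/(-2032) + (-10120 + 8744)/15508) = 2108/19307 + (-8612/(-2032) + (-10120 + 8744)/15508) = 2108/19307 + (-8612*(-1/2032) - 1376*1/15508) = 2108/19307 + (2153/508 - 344/3877) = 2108/19307 + 8172429/1969516 = 161936826431/38025445412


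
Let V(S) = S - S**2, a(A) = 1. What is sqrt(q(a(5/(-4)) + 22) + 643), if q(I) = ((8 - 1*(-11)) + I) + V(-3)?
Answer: sqrt(673) ≈ 25.942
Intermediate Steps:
q(I) = 7 + I (q(I) = ((8 - 1*(-11)) + I) - 3*(1 - 1*(-3)) = ((8 + 11) + I) - 3*(1 + 3) = (19 + I) - 3*4 = (19 + I) - 12 = 7 + I)
sqrt(q(a(5/(-4)) + 22) + 643) = sqrt((7 + (1 + 22)) + 643) = sqrt((7 + 23) + 643) = sqrt(30 + 643) = sqrt(673)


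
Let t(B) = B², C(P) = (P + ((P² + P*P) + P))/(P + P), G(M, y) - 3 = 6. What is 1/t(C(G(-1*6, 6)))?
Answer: 1/100 ≈ 0.010000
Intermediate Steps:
G(M, y) = 9 (G(M, y) = 3 + 6 = 9)
C(P) = (2*P + 2*P²)/(2*P) (C(P) = (P + ((P² + P²) + P))/((2*P)) = (P + (2*P² + P))*(1/(2*P)) = (P + (P + 2*P²))*(1/(2*P)) = (2*P + 2*P²)*(1/(2*P)) = (2*P + 2*P²)/(2*P))
1/t(C(G(-1*6, 6))) = 1/((1 + 9)²) = 1/(10²) = 1/100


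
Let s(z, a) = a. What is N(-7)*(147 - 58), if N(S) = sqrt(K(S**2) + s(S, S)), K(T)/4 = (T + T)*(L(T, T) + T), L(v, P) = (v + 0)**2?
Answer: 89*sqrt(960393) ≈ 87220.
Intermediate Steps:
L(v, P) = v**2
K(T) = 8*T*(T + T**2) (K(T) = 4*((T + T)*(T**2 + T)) = 4*((2*T)*(T + T**2)) = 4*(2*T*(T + T**2)) = 8*T*(T + T**2))
N(S) = sqrt(S + 8*S**4*(1 + S**2)) (N(S) = sqrt(8*(S**2)**2*(1 + S**2) + S) = sqrt(8*S**4*(1 + S**2) + S) = sqrt(S + 8*S**4*(1 + S**2)))
N(-7)*(147 - 58) = sqrt(-7 + 8*(-7)**4 + 8*(-7)**6)*(147 - 58) = sqrt(-7 + 8*2401 + 8*117649)*89 = sqrt(-7 + 19208 + 941192)*89 = sqrt(960393)*89 = 89*sqrt(960393)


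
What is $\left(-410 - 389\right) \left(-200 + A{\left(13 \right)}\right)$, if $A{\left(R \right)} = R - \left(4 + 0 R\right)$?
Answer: $152609$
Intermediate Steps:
$A{\left(R \right)} = -4 + R$ ($A{\left(R \right)} = R + \left(0 - 4\right) = R - 4 = -4 + R$)
$\left(-410 - 389\right) \left(-200 + A{\left(13 \right)}\right) = \left(-410 - 389\right) \left(-200 + \left(-4 + 13\right)\right) = - 799 \left(-200 + 9\right) = \left(-799\right) \left(-191\right) = 152609$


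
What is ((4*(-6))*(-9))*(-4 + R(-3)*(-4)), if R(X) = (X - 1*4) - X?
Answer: 2592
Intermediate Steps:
R(X) = -4 (R(X) = (X - 4) - X = (-4 + X) - X = -4)
((4*(-6))*(-9))*(-4 + R(-3)*(-4)) = ((4*(-6))*(-9))*(-4 - 4*(-4)) = (-24*(-9))*(-4 + 16) = 216*12 = 2592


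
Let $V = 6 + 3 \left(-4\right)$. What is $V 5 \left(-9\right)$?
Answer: $270$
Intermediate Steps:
$V = -6$ ($V = 6 - 12 = -6$)
$V 5 \left(-9\right) = \left(-6\right) 5 \left(-9\right) = \left(-30\right) \left(-9\right) = 270$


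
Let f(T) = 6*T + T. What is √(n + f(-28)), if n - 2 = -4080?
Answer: I*√4274 ≈ 65.376*I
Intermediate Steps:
n = -4078 (n = 2 - 4080 = -4078)
f(T) = 7*T
√(n + f(-28)) = √(-4078 + 7*(-28)) = √(-4078 - 196) = √(-4274) = I*√4274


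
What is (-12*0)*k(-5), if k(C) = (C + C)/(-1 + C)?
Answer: 0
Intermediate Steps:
k(C) = 2*C/(-1 + C) (k(C) = (2*C)/(-1 + C) = 2*C/(-1 + C))
(-12*0)*k(-5) = (-12*0)*(2*(-5)/(-1 - 5)) = 0*(2*(-5)/(-6)) = 0*(2*(-5)*(-⅙)) = 0*(5/3) = 0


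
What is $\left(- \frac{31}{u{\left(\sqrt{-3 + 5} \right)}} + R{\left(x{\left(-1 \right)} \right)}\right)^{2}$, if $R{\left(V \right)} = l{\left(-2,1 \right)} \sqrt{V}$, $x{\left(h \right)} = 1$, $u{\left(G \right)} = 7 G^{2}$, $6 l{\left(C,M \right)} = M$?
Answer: $\frac{1849}{441} \approx 4.1927$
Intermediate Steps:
$l{\left(C,M \right)} = \frac{M}{6}$
$R{\left(V \right)} = \frac{\sqrt{V}}{6}$ ($R{\left(V \right)} = \frac{1}{6} \cdot 1 \sqrt{V} = \frac{\sqrt{V}}{6}$)
$\left(- \frac{31}{u{\left(\sqrt{-3 + 5} \right)}} + R{\left(x{\left(-1 \right)} \right)}\right)^{2} = \left(- \frac{31}{7 \left(\sqrt{-3 + 5}\right)^{2}} + \frac{\sqrt{1}}{6}\right)^{2} = \left(- \frac{31}{7 \left(\sqrt{2}\right)^{2}} + \frac{1}{6} \cdot 1\right)^{2} = \left(- \frac{31}{7 \cdot 2} + \frac{1}{6}\right)^{2} = \left(- \frac{31}{14} + \frac{1}{6}\right)^{2} = \left(- \frac{43}{21}\right)^{2} = \frac{1849}{441}$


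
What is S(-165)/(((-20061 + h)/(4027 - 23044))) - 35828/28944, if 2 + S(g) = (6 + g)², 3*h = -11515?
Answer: 5217530385029/259403364 ≈ 20114.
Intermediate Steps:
h = -11515/3 (h = (⅓)*(-11515) = -11515/3 ≈ -3838.3)
S(g) = -2 + (6 + g)²
S(-165)/(((-20061 + h)/(4027 - 23044))) - 35828/28944 = (-2 + (6 - 165)²)/(((-20061 - 11515/3)/(4027 - 23044))) - 35828/28944 = (-2 + (-159)²)/((-71698/3/(-19017))) - 35828*1/28944 = (-2 + 25281)/((-71698/3*(-1/19017))) - 8957/7236 = 25279/(71698/57051) - 8957/7236 = 25279*(57051/71698) - 8957/7236 = 1442192229/71698 - 8957/7236 = 5217530385029/259403364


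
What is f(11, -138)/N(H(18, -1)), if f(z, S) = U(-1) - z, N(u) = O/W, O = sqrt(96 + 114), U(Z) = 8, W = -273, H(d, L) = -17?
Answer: 39*sqrt(210)/10 ≈ 56.516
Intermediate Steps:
O = sqrt(210) ≈ 14.491
N(u) = -sqrt(210)/273 (N(u) = sqrt(210)/(-273) = sqrt(210)*(-1/273) = -sqrt(210)/273)
f(z, S) = 8 - z
f(11, -138)/N(H(18, -1)) = (8 - 1*11)/((-sqrt(210)/273)) = (8 - 11)*(-13*sqrt(210)/10) = -(-39)*sqrt(210)/10 = 39*sqrt(210)/10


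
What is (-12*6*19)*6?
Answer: -8208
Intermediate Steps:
(-12*6*19)*6 = -72*19*6 = -1368*6 = -8208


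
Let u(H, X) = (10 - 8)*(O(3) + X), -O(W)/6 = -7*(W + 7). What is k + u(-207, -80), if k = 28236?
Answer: 28916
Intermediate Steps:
O(W) = 294 + 42*W (O(W) = -(-42)*(W + 7) = -(-42)*(7 + W) = -6*(-49 - 7*W) = 294 + 42*W)
u(H, X) = 840 + 2*X (u(H, X) = (10 - 8)*((294 + 42*3) + X) = 2*((294 + 126) + X) = 2*(420 + X) = 840 + 2*X)
k + u(-207, -80) = 28236 + (840 + 2*(-80)) = 28236 + (840 - 160) = 28236 + 680 = 28916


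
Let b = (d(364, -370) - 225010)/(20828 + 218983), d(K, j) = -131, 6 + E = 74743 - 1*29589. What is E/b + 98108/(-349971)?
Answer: -1263051188436472/26264273637 ≈ -48090.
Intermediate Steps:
E = 45148 (E = -6 + (74743 - 1*29589) = -6 + (74743 - 29589) = -6 + 45154 = 45148)
b = -75047/79937 (b = (-131 - 225010)/(20828 + 218983) = -225141/239811 = -225141*1/239811 = -75047/79937 ≈ -0.93883)
E/b + 98108/(-349971) = 45148/(-75047/79937) + 98108/(-349971) = 45148*(-79937/75047) + 98108*(-1/349971) = -3608995676/75047 - 98108/349971 = -1263051188436472/26264273637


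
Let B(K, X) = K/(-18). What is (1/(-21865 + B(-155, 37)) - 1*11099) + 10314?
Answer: -308830793/393415 ≈ -785.00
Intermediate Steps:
B(K, X) = -K/18 (B(K, X) = K*(-1/18) = -K/18)
(1/(-21865 + B(-155, 37)) - 1*11099) + 10314 = (1/(-21865 - 1/18*(-155)) - 1*11099) + 10314 = (1/(-21865 + 155/18) - 11099) + 10314 = (1/(-393415/18) - 11099) + 10314 = (-18/393415 - 11099) + 10314 = -4366513103/393415 + 10314 = -308830793/393415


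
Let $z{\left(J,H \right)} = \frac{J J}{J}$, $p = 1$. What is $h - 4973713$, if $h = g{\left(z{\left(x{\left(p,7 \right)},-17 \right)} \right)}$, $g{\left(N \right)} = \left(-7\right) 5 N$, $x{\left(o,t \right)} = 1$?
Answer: $-4973748$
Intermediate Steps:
$z{\left(J,H \right)} = J$ ($z{\left(J,H \right)} = \frac{J^{2}}{J} = J$)
$g{\left(N \right)} = - 35 N$
$h = -35$ ($h = \left(-35\right) 1 = -35$)
$h - 4973713 = -35 - 4973713 = -4973748$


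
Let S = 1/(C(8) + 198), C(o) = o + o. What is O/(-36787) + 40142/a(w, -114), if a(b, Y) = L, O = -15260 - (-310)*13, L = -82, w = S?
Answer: -737891447/1508267 ≈ -489.23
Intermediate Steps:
C(o) = 2*o
S = 1/214 (S = 1/(2*8 + 198) = 1/(16 + 198) = 1/214 ≈ 0.0046729)
w = 1/214 ≈ 0.0046729
O = -11230 (O = -15260 - 1*(-4030) = -15260 + 4030 = -11230)
a(b, Y) = -82
O/(-36787) + 40142/a(w, -114) = -11230/(-36787) + 40142/(-82) = -11230*(-1/36787) + 40142*(-1/82) = 11230/36787 - 20071/41 = -737891447/1508267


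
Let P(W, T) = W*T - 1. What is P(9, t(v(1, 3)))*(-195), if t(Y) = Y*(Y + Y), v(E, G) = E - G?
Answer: -13845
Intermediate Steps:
t(Y) = 2*Y**2 (t(Y) = Y*(2*Y) = 2*Y**2)
P(W, T) = -1 + T*W (P(W, T) = T*W - 1 = -1 + T*W)
P(9, t(v(1, 3)))*(-195) = (-1 + (2*(1 - 1*3)**2)*9)*(-195) = (-1 + (2*(1 - 3)**2)*9)*(-195) = (-1 + (2*(-2)**2)*9)*(-195) = (-1 + (2*4)*9)*(-195) = (-1 + 8*9)*(-195) = (-1 + 72)*(-195) = 71*(-195) = -13845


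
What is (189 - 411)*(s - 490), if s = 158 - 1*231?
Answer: 124986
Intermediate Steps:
s = -73 (s = 158 - 231 = -73)
(189 - 411)*(s - 490) = (189 - 411)*(-73 - 490) = -222*(-563) = 124986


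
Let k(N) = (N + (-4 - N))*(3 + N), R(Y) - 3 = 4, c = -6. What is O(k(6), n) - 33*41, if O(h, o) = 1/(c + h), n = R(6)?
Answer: -56827/42 ≈ -1353.0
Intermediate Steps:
R(Y) = 7 (R(Y) = 3 + 4 = 7)
n = 7
k(N) = -12 - 4*N (k(N) = -4*(3 + N) = -12 - 4*N)
O(h, o) = 1/(-6 + h)
O(k(6), n) - 33*41 = 1/(-6 + (-12 - 4*6)) - 33*41 = 1/(-6 + (-12 - 24)) - 1353 = 1/(-6 - 36) - 1353 = 1/(-42) - 1353 = -1/42 - 1353 = -56827/42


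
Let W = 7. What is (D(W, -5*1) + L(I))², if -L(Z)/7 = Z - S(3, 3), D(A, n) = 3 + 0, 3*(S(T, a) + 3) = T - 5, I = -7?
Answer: 6241/9 ≈ 693.44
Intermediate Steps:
S(T, a) = -14/3 + T/3 (S(T, a) = -3 + (T - 5)/3 = -3 + (-5 + T)/3 = -3 + (-5/3 + T/3) = -14/3 + T/3)
D(A, n) = 3
L(Z) = -77/3 - 7*Z (L(Z) = -7*(Z - (-14/3 + (⅓)*3)) = -7*(Z - (-14/3 + 1)) = -7*(Z - 1*(-11/3)) = -7*(Z + 11/3) = -7*(11/3 + Z) = -77/3 - 7*Z)
(D(W, -5*1) + L(I))² = (3 + (-77/3 - 7*(-7)))² = (3 + (-77/3 + 49))² = (3 + 70/3)² = (79/3)² = 6241/9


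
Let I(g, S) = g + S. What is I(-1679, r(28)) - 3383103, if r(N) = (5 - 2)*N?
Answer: -3384698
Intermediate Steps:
r(N) = 3*N
I(g, S) = S + g
I(-1679, r(28)) - 3383103 = (3*28 - 1679) - 3383103 = (84 - 1679) - 3383103 = -1595 - 3383103 = -3384698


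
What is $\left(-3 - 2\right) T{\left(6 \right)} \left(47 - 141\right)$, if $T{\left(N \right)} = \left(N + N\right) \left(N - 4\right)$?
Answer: $11280$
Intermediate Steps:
$T{\left(N \right)} = 2 N \left(-4 + N\right)$
$\left(-3 - 2\right) T{\left(6 \right)} \left(47 - 141\right) = \left(-3 - 2\right) 2 \cdot 6 \left(-4 + 6\right) \left(47 - 141\right) = - 5 \cdot 2 \cdot 6 \cdot 2 \left(-94\right) = \left(-5\right) 24 \left(-94\right) = \left(-120\right) \left(-94\right) = 11280$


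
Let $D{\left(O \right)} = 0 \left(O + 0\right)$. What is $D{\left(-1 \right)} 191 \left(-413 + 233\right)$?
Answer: $0$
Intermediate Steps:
$D{\left(O \right)} = 0$ ($D{\left(O \right)} = 0 O = 0$)
$D{\left(-1 \right)} 191 \left(-413 + 233\right) = 0 \cdot 191 \left(-413 + 233\right) = 0 \left(-180\right) = 0$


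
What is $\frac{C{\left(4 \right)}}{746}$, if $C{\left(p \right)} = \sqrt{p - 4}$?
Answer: $0$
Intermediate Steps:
$C{\left(p \right)} = \sqrt{-4 + p}$
$\frac{C{\left(4 \right)}}{746} = \frac{\sqrt{-4 + 4}}{746} = \sqrt{0} \cdot \frac{1}{746} = 0 \cdot \frac{1}{746} = 0$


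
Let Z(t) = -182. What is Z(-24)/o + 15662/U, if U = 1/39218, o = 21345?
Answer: 13110788784838/21345 ≈ 6.1423e+8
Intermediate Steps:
U = 1/39218 ≈ 2.5499e-5
Z(-24)/o + 15662/U = -182/21345 + 15662/(1/39218) = -182*1/21345 + 15662*39218 = -182/21345 + 614232316 = 13110788784838/21345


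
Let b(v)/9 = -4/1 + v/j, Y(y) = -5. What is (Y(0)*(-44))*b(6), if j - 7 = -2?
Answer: -5544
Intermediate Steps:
j = 5 (j = 7 - 2 = 5)
b(v) = -36 + 9*v/5 (b(v) = 9*(-4/1 + v/5) = 9*(-4*1 + v*(⅕)) = 9*(-4 + v/5) = -36 + 9*v/5)
(Y(0)*(-44))*b(6) = (-5*(-44))*(-36 + (9/5)*6) = 220*(-36 + 54/5) = 220*(-126/5) = -5544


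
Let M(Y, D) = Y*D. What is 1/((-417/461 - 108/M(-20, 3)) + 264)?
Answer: 2305/610584 ≈ 0.0037751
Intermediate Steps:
M(Y, D) = D*Y
1/((-417/461 - 108/M(-20, 3)) + 264) = 1/((-417/461 - 108/(3*(-20))) + 264) = 1/((-417*1/461 - 108/(-60)) + 264) = 1/((-417/461 - 108*(-1/60)) + 264) = 1/((-417/461 + 9/5) + 264) = 1/(2064/2305 + 264) = 1/(610584/2305) = 2305/610584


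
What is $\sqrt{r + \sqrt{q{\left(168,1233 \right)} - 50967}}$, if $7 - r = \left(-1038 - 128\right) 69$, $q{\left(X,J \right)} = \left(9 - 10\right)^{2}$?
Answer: $\sqrt{80461 + i \sqrt{50966}} \approx 283.66 + 0.398 i$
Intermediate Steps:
$q{\left(X,J \right)} = 1$ ($q{\left(X,J \right)} = \left(-1\right)^{2} = 1$)
$r = 80461$ ($r = 7 - \left(-1038 - 128\right) 69 = 7 - \left(-1166\right) 69 = 7 - -80454 = 7 + 80454 = 80461$)
$\sqrt{r + \sqrt{q{\left(168,1233 \right)} - 50967}} = \sqrt{80461 + \sqrt{1 - 50967}} = \sqrt{80461 + \sqrt{-50966}} = \sqrt{80461 + i \sqrt{50966}}$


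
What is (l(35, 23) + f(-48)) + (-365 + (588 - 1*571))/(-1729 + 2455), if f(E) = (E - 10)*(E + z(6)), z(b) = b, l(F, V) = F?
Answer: 298933/121 ≈ 2470.5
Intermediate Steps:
f(E) = (-10 + E)*(6 + E) (f(E) = (E - 10)*(E + 6) = (-10 + E)*(6 + E))
(l(35, 23) + f(-48)) + (-365 + (588 - 1*571))/(-1729 + 2455) = (35 + (-60 + (-48)² - 4*(-48))) + (-365 + (588 - 1*571))/(-1729 + 2455) = (35 + (-60 + 2304 + 192)) + (-365 + (588 - 571))/726 = (35 + 2436) + (-365 + 17)*(1/726) = 2471 - 348*1/726 = 2471 - 58/121 = 298933/121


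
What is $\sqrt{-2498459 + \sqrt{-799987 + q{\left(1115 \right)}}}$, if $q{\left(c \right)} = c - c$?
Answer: $\sqrt{-2498459 + i \sqrt{799987}} \approx 0.283 + 1580.7 i$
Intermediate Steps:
$q{\left(c \right)} = 0$
$\sqrt{-2498459 + \sqrt{-799987 + q{\left(1115 \right)}}} = \sqrt{-2498459 + \sqrt{-799987 + 0}} = \sqrt{-2498459 + \sqrt{-799987}} = \sqrt{-2498459 + i \sqrt{799987}}$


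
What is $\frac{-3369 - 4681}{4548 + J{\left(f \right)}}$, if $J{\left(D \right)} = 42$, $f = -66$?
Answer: $- \frac{805}{459} \approx -1.7538$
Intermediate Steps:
$\frac{-3369 - 4681}{4548 + J{\left(f \right)}} = \frac{-3369 - 4681}{4548 + 42} = - \frac{8050}{4590} = \left(-8050\right) \frac{1}{4590} = - \frac{805}{459}$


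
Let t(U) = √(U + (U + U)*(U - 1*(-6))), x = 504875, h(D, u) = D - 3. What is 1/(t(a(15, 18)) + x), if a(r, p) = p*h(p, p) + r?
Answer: 100975/50979719894 - √166155/254898599470 ≈ 1.9791e-6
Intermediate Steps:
h(D, u) = -3 + D
a(r, p) = r + p*(-3 + p) (a(r, p) = p*(-3 + p) + r = r + p*(-3 + p))
t(U) = √(U + 2*U*(6 + U)) (t(U) = √(U + (2*U)*(U + 6)) = √(U + (2*U)*(6 + U)) = √(U + 2*U*(6 + U)))
1/(t(a(15, 18)) + x) = 1/(√((15 + 18*(-3 + 18))*(13 + 2*(15 + 18*(-3 + 18)))) + 504875) = 1/(√((15 + 18*15)*(13 + 2*(15 + 18*15))) + 504875) = 1/(√((15 + 270)*(13 + 2*(15 + 270))) + 504875) = 1/(√(285*(13 + 2*285)) + 504875) = 1/(√(285*(13 + 570)) + 504875) = 1/(√(285*583) + 504875) = 1/(√166155 + 504875) = 1/(504875 + √166155)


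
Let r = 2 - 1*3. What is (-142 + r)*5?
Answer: -715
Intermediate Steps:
r = -1 (r = 2 - 3 = -1)
(-142 + r)*5 = (-142 - 1)*5 = -143*5 = -715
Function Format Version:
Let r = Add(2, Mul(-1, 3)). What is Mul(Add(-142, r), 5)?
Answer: -715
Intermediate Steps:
r = -1 (r = Add(2, -3) = -1)
Mul(Add(-142, r), 5) = Mul(Add(-142, -1), 5) = Mul(-143, 5) = -715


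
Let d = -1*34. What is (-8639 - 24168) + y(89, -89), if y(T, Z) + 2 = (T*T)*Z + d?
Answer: -737812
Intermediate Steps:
d = -34
y(T, Z) = -36 + Z*T**2 (y(T, Z) = -2 + ((T*T)*Z - 34) = -2 + (T**2*Z - 34) = -2 + (Z*T**2 - 34) = -2 + (-34 + Z*T**2) = -36 + Z*T**2)
(-8639 - 24168) + y(89, -89) = (-8639 - 24168) + (-36 - 89*89**2) = -32807 + (-36 - 89*7921) = -32807 + (-36 - 704969) = -32807 - 705005 = -737812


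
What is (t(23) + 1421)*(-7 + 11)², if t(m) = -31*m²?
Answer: -239648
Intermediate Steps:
(t(23) + 1421)*(-7 + 11)² = (-31*23² + 1421)*(-7 + 11)² = (-31*529 + 1421)*4² = (-16399 + 1421)*16 = -14978*16 = -239648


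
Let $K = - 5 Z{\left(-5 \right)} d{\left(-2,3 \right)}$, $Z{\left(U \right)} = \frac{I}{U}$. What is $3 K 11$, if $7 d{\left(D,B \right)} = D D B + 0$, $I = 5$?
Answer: $\frac{1980}{7} \approx 282.86$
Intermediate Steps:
$d{\left(D,B \right)} = \frac{B D^{2}}{7}$ ($d{\left(D,B \right)} = \frac{D D B + 0}{7} = \frac{D^{2} B + 0}{7} = \frac{B D^{2} + 0}{7} = \frac{B D^{2}}{7}$)
$Z{\left(U \right)} = \frac{5}{U}$
$K = \frac{60}{7}$ ($K = - 5 \frac{5}{-5} \cdot \frac{1}{7} \cdot 3 \left(-2\right)^{2} = - 5 \cdot 5 \left(- \frac{1}{5}\right) \frac{1}{7} \cdot 3 \cdot 4 = \left(-5\right) \left(-1\right) \frac{12}{7} = 5 \cdot \frac{12}{7} = \frac{60}{7} \approx 8.5714$)
$3 K 11 = 3 \cdot \frac{60}{7} \cdot 11 = \frac{180}{7} \cdot 11 = \frac{1980}{7}$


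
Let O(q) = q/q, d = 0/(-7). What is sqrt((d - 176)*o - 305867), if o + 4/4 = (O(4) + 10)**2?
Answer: I*sqrt(326987) ≈ 571.83*I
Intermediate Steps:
d = 0 (d = 0*(-1/7) = 0)
O(q) = 1
o = 120 (o = -1 + (1 + 10)**2 = -1 + 11**2 = -1 + 121 = 120)
sqrt((d - 176)*o - 305867) = sqrt((0 - 176)*120 - 305867) = sqrt(-176*120 - 305867) = sqrt(-21120 - 305867) = sqrt(-326987) = I*sqrt(326987)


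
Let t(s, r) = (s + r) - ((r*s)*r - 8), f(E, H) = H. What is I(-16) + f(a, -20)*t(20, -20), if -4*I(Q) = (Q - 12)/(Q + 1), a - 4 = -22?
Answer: 2397593/15 ≈ 1.5984e+5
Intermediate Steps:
a = -18 (a = 4 - 22 = -18)
t(s, r) = 8 + r + s - s*r² (t(s, r) = (r + s) - (s*r² - 8) = (r + s) - (-8 + s*r²) = (r + s) + (8 - s*r²) = 8 + r + s - s*r²)
I(Q) = -(-12 + Q)/(4*(1 + Q)) (I(Q) = -(Q - 12)/(4*(Q + 1)) = -(-12 + Q)/(4*(1 + Q)))
I(-16) + f(a, -20)*t(20, -20) = (12 - 1*(-16))/(4*(1 - 16)) - 20*(8 - 20 + 20 - 1*20*(-20)²) = (¼)*(12 + 16)/(-15) - 20*(8 - 20 + 20 - 1*20*400) = (¼)*(-1/15)*28 - 20*(8 - 20 + 20 - 8000) = -7/15 - 20*(-7992) = -7/15 + 159840 = 2397593/15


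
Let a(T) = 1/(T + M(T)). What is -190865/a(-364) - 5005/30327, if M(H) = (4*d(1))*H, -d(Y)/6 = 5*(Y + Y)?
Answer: -45778583176235/2757 ≈ -1.6604e+10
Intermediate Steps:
d(Y) = -60*Y (d(Y) = -30*(Y + Y) = -30*2*Y = -60*Y)
M(H) = -240*H (M(H) = (4*(-60*1))*H = (4*(-60))*H = -240*H)
a(T) = -1/(239*T) (a(T) = 1/(T - 240*T) = 1/(-239*T) = -1/(239*T))
-190865/a(-364) - 5005/30327 = -190865/((-1/239/(-364))) - 5005/30327 = -190865/((-1/239*(-1/364))) - 5005*1/30327 = -190865/1/86996 - 455/2757 = -190865*86996 - 455/2757 = -16604491540 - 455/2757 = -45778583176235/2757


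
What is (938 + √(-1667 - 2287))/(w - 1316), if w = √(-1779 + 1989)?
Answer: -(938 + I*√3954)/(1316 - √210) ≈ -0.7207 - 0.048314*I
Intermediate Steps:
w = √210 ≈ 14.491
(938 + √(-1667 - 2287))/(w - 1316) = (938 + √(-1667 - 2287))/(√210 - 1316) = (938 + √(-3954))/(-1316 + √210) = (938 + I*√3954)/(-1316 + √210)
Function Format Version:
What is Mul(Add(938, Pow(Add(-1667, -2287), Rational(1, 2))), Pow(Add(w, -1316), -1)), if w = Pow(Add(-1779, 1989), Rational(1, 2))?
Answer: Mul(-1, Pow(Add(1316, Mul(-1, Pow(210, Rational(1, 2)))), -1), Add(938, Mul(I, Pow(3954, Rational(1, 2))))) ≈ Add(-0.72070, Mul(-0.048314, I))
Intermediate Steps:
w = Pow(210, Rational(1, 2)) ≈ 14.491
Mul(Add(938, Pow(Add(-1667, -2287), Rational(1, 2))), Pow(Add(w, -1316), -1)) = Mul(Add(938, Pow(Add(-1667, -2287), Rational(1, 2))), Pow(Add(Pow(210, Rational(1, 2)), -1316), -1)) = Mul(Add(938, Pow(-3954, Rational(1, 2))), Pow(Add(-1316, Pow(210, Rational(1, 2))), -1)) = Mul(Add(938, Mul(I, Pow(3954, Rational(1, 2)))), Pow(Add(-1316, Pow(210, Rational(1, 2))), -1)) = Mul(Pow(Add(-1316, Pow(210, Rational(1, 2))), -1), Add(938, Mul(I, Pow(3954, Rational(1, 2)))))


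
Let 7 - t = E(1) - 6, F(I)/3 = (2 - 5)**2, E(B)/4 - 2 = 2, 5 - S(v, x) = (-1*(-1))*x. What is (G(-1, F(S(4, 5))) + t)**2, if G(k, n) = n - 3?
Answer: 441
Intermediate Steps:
S(v, x) = 5 - x (S(v, x) = 5 - (-1*(-1))*x = 5 - x)
E(B) = 16 (E(B) = 8 + 4*2 = 8 + 8 = 16)
F(I) = 27 (F(I) = 3*(2 - 5)**2 = 3*(-3)**2 = 3*9 = 27)
G(k, n) = -3 + n
t = -3 (t = 7 - (16 - 6) = 7 - 1*10 = 7 - 10 = -3)
(G(-1, F(S(4, 5))) + t)**2 = ((-3 + 27) - 3)**2 = (24 - 3)**2 = 21**2 = 441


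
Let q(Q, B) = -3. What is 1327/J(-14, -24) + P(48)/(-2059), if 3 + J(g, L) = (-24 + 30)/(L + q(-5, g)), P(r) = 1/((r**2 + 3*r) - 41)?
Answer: -2041022872/4956013 ≈ -411.83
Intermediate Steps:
P(r) = 1/(-41 + r**2 + 3*r)
J(g, L) = -3 + 6/(-3 + L) (J(g, L) = -3 + (-24 + 30)/(L - 3) = -3 + 6/(-3 + L))
1327/J(-14, -24) + P(48)/(-2059) = 1327/((3*(5 - 1*(-24))/(-3 - 24))) + 1/((-41 + 48**2 + 3*48)*(-2059)) = 1327/((3*(5 + 24)/(-27))) - 1/2059/(-41 + 2304 + 144) = 1327/((3*(-1/27)*29)) - 1/2059/2407 = 1327/(-29/9) + (1/2407)*(-1/2059) = 1327*(-9/29) - 1/4956013 = -11943/29 - 1/4956013 = -2041022872/4956013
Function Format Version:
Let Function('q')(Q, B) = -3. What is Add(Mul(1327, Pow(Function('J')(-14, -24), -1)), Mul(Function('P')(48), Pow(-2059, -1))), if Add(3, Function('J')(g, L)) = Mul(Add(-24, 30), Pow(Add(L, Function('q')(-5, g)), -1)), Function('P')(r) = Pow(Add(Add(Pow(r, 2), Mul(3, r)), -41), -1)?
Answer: Rational(-2041022872, 4956013) ≈ -411.83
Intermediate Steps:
Function('P')(r) = Pow(Add(-41, Pow(r, 2), Mul(3, r)), -1)
Function('J')(g, L) = Add(-3, Mul(6, Pow(Add(-3, L), -1))) (Function('J')(g, L) = Add(-3, Mul(Add(-24, 30), Pow(Add(L, -3), -1))) = Add(-3, Mul(6, Pow(Add(-3, L), -1))))
Add(Mul(1327, Pow(Function('J')(-14, -24), -1)), Mul(Function('P')(48), Pow(-2059, -1))) = Add(Mul(1327, Pow(Mul(3, Pow(Add(-3, -24), -1), Add(5, Mul(-1, -24))), -1)), Mul(Pow(Add(-41, Pow(48, 2), Mul(3, 48)), -1), Pow(-2059, -1))) = Add(Mul(1327, Pow(Mul(3, Pow(-27, -1), Add(5, 24)), -1)), Mul(Pow(Add(-41, 2304, 144), -1), Rational(-1, 2059))) = Add(Mul(1327, Pow(Mul(3, Rational(-1, 27), 29), -1)), Mul(Pow(2407, -1), Rational(-1, 2059))) = Add(Mul(1327, Pow(Rational(-29, 9), -1)), Mul(Rational(1, 2407), Rational(-1, 2059))) = Add(Mul(1327, Rational(-9, 29)), Rational(-1, 4956013)) = Add(Rational(-11943, 29), Rational(-1, 4956013)) = Rational(-2041022872, 4956013)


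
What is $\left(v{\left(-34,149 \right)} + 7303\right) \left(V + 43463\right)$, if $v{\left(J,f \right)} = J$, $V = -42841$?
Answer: $4521318$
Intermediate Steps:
$\left(v{\left(-34,149 \right)} + 7303\right) \left(V + 43463\right) = \left(-34 + 7303\right) \left(-42841 + 43463\right) = 7269 \cdot 622 = 4521318$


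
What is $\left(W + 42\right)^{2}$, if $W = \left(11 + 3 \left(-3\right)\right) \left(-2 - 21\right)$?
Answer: $16$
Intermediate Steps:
$W = -46$ ($W = \left(11 - 9\right) \left(-23\right) = 2 \left(-23\right) = -46$)
$\left(W + 42\right)^{2} = \left(-46 + 42\right)^{2} = \left(-4\right)^{2} = 16$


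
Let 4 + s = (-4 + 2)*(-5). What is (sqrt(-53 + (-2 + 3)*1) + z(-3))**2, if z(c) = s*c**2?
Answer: 2864 + 216*I*sqrt(13) ≈ 2864.0 + 778.8*I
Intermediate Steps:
s = 6 (s = -4 + (-4 + 2)*(-5) = -4 - 2*(-5) = -4 + 10 = 6)
z(c) = 6*c**2
(sqrt(-53 + (-2 + 3)*1) + z(-3))**2 = (sqrt(-53 + (-2 + 3)*1) + 6*(-3)**2)**2 = (sqrt(-53 + 1*1) + 6*9)**2 = (sqrt(-53 + 1) + 54)**2 = (sqrt(-52) + 54)**2 = (2*I*sqrt(13) + 54)**2 = (54 + 2*I*sqrt(13))**2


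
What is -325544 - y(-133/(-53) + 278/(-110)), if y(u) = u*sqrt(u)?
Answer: -325544 + 104*I*sqrt(37895)/8497225 ≈ -3.2554e+5 + 0.0023826*I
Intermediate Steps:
y(u) = u**(3/2)
-325544 - y(-133/(-53) + 278/(-110)) = -325544 - (-133/(-53) + 278/(-110))**(3/2) = -325544 - (-133*(-1/53) + 278*(-1/110))**(3/2) = -325544 - (133/53 - 139/55)**(3/2) = -325544 - (-52/2915)**(3/2) = -325544 - (-104)*I*sqrt(37895)/8497225 = -325544 + 104*I*sqrt(37895)/8497225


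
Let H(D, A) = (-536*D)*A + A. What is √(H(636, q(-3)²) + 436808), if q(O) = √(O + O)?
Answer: √2482178 ≈ 1575.5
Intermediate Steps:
q(O) = √2*√O (q(O) = √(2*O) = √2*√O)
H(D, A) = A - 536*A*D (H(D, A) = -536*A*D + A = A - 536*A*D)
√(H(636, q(-3)²) + 436808) = √((√2*√(-3))²*(1 - 536*636) + 436808) = √((√2*(I*√3))²*(1 - 340896) + 436808) = √((I*√6)²*(-340895) + 436808) = √(-6*(-340895) + 436808) = √(2045370 + 436808) = √2482178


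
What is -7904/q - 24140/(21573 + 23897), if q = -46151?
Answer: -3972054/11044663 ≈ -0.35964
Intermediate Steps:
-7904/q - 24140/(21573 + 23897) = -7904/(-46151) - 24140/(21573 + 23897) = -7904*(-1/46151) - 24140/45470 = 416/2429 - 24140*1/45470 = 416/2429 - 2414/4547 = -3972054/11044663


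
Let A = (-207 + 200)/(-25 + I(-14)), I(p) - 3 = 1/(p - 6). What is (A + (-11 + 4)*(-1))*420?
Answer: 9220/3 ≈ 3073.3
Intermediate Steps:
I(p) = 3 + 1/(-6 + p) (I(p) = 3 + 1/(p - 6) = 3 + 1/(-6 + p))
A = 20/63 (A = (-207 + 200)/(-25 + (-17 + 3*(-14))/(-6 - 14)) = -7/(-25 + (-17 - 42)/(-20)) = -7/(-25 - 1/20*(-59)) = -7/(-25 + 59/20) = -7/(-441/20) = -7*(-20/441) = 20/63 ≈ 0.31746)
(A + (-11 + 4)*(-1))*420 = (20/63 + (-11 + 4)*(-1))*420 = (20/63 - 7*(-1))*420 = (20/63 + 7)*420 = (461/63)*420 = 9220/3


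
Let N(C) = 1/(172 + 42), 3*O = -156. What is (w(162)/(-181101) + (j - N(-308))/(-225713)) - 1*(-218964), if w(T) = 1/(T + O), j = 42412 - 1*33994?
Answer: 52674028308322882522/240560262326505 ≈ 2.1896e+5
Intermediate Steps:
O = -52 (O = (⅓)*(-156) = -52)
j = 8418 (j = 42412 - 33994 = 8418)
N(C) = 1/214
w(T) = 1/(-52 + T) (w(T) = 1/(T - 52) = 1/(-52 + T))
(w(162)/(-181101) + (j - N(-308))/(-225713)) - 1*(-218964) = (1/((-52 + 162)*(-181101)) + (8418 - 1*1/214)/(-225713)) - 1*(-218964) = (-1/181101/110 + (8418 - 1/214)*(-1/225713)) + 218964 = ((1/110)*(-1/181101) + (1801451/214)*(-1/225713)) + 218964 = (-1/19921110 - 1801451/48302582) + 218964 = -8971737958298/240560262326505 + 218964 = 52674028308322882522/240560262326505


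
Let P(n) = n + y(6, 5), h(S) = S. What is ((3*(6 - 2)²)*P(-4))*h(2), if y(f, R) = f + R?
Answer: 672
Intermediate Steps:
y(f, R) = R + f
P(n) = 11 + n (P(n) = n + (5 + 6) = n + 11 = 11 + n)
((3*(6 - 2)²)*P(-4))*h(2) = ((3*(6 - 2)²)*(11 - 4))*2 = ((3*4²)*7)*2 = ((3*16)*7)*2 = (48*7)*2 = 336*2 = 672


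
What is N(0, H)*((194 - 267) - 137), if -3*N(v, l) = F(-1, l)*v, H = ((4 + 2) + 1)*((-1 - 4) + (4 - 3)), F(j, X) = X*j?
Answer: 0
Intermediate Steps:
H = -28 (H = (6 + 1)*(-5 + 1) = 7*(-4) = -28)
N(v, l) = l*v/3 (N(v, l) = -l*(-1)*v/3 = -(-l)*v/3 = -(-1)*l*v/3 = l*v/3)
N(0, H)*((194 - 267) - 137) = ((⅓)*(-28)*0)*((194 - 267) - 137) = 0*(-73 - 137) = 0*(-210) = 0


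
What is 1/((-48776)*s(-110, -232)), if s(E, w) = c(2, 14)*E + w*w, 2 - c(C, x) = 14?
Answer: -1/2689703744 ≈ -3.7179e-10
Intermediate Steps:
c(C, x) = -12 (c(C, x) = 2 - 1*14 = 2 - 14 = -12)
s(E, w) = w**2 - 12*E (s(E, w) = -12*E + w*w = -12*E + w**2 = w**2 - 12*E)
1/((-48776)*s(-110, -232)) = 1/((-48776)*((-232)**2 - 12*(-110))) = -1/(48776*(53824 + 1320)) = -1/48776/55144 = -1/48776*1/55144 = -1/2689703744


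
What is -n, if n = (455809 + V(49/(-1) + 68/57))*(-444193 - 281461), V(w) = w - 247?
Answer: 18841104683086/57 ≈ 3.3055e+11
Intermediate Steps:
V(w) = -247 + w
n = -18841104683086/57 (n = (455809 + (-247 + (49/(-1) + 68/57)))*(-444193 - 281461) = (455809 + (-247 + (49*(-1) + 68*(1/57))))*(-725654) = (455809 + (-247 + (-49 + 68/57)))*(-725654) = (455809 + (-247 - 2725/57))*(-725654) = (455809 - 16804/57)*(-725654) = (25964309/57)*(-725654) = -18841104683086/57 ≈ -3.3055e+11)
-n = -1*(-18841104683086/57) = 18841104683086/57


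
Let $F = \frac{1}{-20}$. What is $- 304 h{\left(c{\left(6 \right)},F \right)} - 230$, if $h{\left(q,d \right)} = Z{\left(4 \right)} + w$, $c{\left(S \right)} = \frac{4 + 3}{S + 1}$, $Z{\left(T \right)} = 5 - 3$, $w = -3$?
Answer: $74$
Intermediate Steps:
$Z{\left(T \right)} = 2$ ($Z{\left(T \right)} = 5 - 3 = 2$)
$F = - \frac{1}{20} \approx -0.05$
$c{\left(S \right)} = \frac{7}{1 + S}$
$h{\left(q,d \right)} = -1$ ($h{\left(q,d \right)} = 2 - 3 = -1$)
$- 304 h{\left(c{\left(6 \right)},F \right)} - 230 = \left(-304\right) \left(-1\right) - 230 = 304 - 230 = 74$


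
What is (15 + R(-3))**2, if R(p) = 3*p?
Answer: 36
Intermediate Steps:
(15 + R(-3))**2 = (15 + 3*(-3))**2 = (15 - 9)**2 = 6**2 = 36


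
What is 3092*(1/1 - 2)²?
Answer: 3092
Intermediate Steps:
3092*(1/1 - 2)² = 3092*(1 - 2)² = 3092*(-1)² = 3092*1 = 3092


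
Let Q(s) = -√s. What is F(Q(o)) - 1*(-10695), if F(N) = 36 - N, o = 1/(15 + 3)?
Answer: 10731 + √2/6 ≈ 10731.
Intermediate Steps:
o = 1/18 ≈ 0.055556
F(Q(o)) - 1*(-10695) = (36 - (-1)*√(1/18)) - 1*(-10695) = (36 - (-1)*√2/6) + 10695 = (36 + √2/6) + 10695 = 10731 + √2/6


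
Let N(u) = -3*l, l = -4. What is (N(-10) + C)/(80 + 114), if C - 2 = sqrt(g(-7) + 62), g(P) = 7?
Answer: 7/97 + sqrt(69)/194 ≈ 0.11498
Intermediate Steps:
C = 2 + sqrt(69) (C = 2 + sqrt(7 + 62) = 2 + sqrt(69) ≈ 10.307)
N(u) = 12 (N(u) = -3*(-4) = 12)
(N(-10) + C)/(80 + 114) = (12 + (2 + sqrt(69)))/(80 + 114) = (14 + sqrt(69))/194 = (14 + sqrt(69))*(1/194) = 7/97 + sqrt(69)/194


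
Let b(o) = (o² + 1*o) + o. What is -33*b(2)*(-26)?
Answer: 6864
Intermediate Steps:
b(o) = o² + 2*o (b(o) = (o² + o) + o = (o + o²) + o = o² + 2*o)
-33*b(2)*(-26) = -66*(2 + 2)*(-26) = -66*4*(-26) = -33*8*(-26) = -264*(-26) = 6864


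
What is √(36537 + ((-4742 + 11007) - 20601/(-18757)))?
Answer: √15059202160255/18757 ≈ 206.89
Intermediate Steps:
√(36537 + ((-4742 + 11007) - 20601/(-18757))) = √(36537 + (6265 - 20601*(-1)/18757)) = √(36537 + (6265 - 1*(-20601/18757))) = √(36537 + (6265 + 20601/18757)) = √(36537 + 117533206/18757) = √(802857715/18757) = √15059202160255/18757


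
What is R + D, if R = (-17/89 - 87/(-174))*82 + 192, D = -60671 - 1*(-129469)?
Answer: 6142365/89 ≈ 69015.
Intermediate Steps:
D = 68798 (D = -60671 + 129469 = 68798)
R = 19343/89 (R = (-17*1/89 - 87*(-1/174))*82 + 192 = (-17/89 + 1/2)*82 + 192 = (55/178)*82 + 192 = 2255/89 + 192 = 19343/89 ≈ 217.34)
R + D = 19343/89 + 68798 = 6142365/89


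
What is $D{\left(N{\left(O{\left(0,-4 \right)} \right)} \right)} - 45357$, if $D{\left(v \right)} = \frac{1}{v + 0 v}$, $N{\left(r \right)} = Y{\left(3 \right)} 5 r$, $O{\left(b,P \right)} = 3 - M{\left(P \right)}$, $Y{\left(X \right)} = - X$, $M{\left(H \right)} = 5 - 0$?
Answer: $- \frac{1360709}{30} \approx -45357.0$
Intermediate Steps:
$M{\left(H \right)} = 5$ ($M{\left(H \right)} = 5 + 0 = 5$)
$O{\left(b,P \right)} = -2$ ($O{\left(b,P \right)} = 3 - 5 = -2$)
$N{\left(r \right)} = - 15 r$ ($N{\left(r \right)} = \left(-1\right) 3 \cdot 5 r = \left(-3\right) 5 r = - 15 r$)
$D{\left(v \right)} = \frac{1}{v}$ ($D{\left(v \right)} = \frac{1}{v + 0} = \frac{1}{v}$)
$D{\left(N{\left(O{\left(0,-4 \right)} \right)} \right)} - 45357 = \frac{1}{\left(-15\right) \left(-2\right)} - 45357 = \frac{1}{30} - 45357 = - \frac{1360709}{30}$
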